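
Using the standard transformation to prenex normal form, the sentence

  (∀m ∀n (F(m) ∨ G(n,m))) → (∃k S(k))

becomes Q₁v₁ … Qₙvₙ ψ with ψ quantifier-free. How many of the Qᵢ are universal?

0

Rewrite implications/biconditionals: A → B as ¬A ∨ B.
  ¬(∀m ∀n (F(m) ∨ G(n,m))) ∨ (∃k S(k))
Move each ¬ inward, flipping quantifiers it crosses:
  (∃m ∃n (¬F(m) ∧ ¬G(n,m))) ∨ (∃k S(k))
All bound variables are already distinct, so no renaming is needed.
Extract every quantifier outward, since the variables are now distinct and don't occur free across branches:
  ∃m ∃n ∃k (¬F(m) ∧ ¬G(n,m) ∨ S(k))
The prefix is ∃m ∃n ∃k: 0 universal, 3 existential.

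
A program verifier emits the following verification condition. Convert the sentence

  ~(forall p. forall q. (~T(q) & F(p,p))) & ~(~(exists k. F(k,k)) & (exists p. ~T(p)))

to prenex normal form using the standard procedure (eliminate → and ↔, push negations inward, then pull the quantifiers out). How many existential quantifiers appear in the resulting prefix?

Move each ¬ inward, flipping quantifiers it crosses:
  (exists p. exists q. (T(q) | ~F(p,p))) & ((exists k. F(k,k)) | (forall p. T(p)))
Give each quantifier a distinct variable: p↦x.
  (exists p. exists q. (T(q) | ~F(p,p))) & ((exists k. F(k,k)) | (forall x. T(x)))
Pull the quantifiers to the front (each side's bound variable is not free in the other side):
  exists p. exists q. exists k. forall x. ((T(q) | ~F(p,p)) & (F(k,k) | T(x)))
The prefix is exists p exists q exists k forall x: 1 universal, 3 existential.

3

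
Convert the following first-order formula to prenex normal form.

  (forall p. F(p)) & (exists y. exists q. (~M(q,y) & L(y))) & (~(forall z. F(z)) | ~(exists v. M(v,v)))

forall p. exists y. exists q. exists z. forall v. (F(p) & ~M(q,y) & L(y) & (~F(z) | ~M(v,v)))

Drive negations inward (¬∀x A ≡ ∃x ¬A, ¬∃x A ≡ ∀x ¬A, De Morgan for ∧/∨):
  (forall p. F(p)) & (exists y. exists q. (~M(q,y) & L(y))) & ((exists z. ~F(z)) | (forall v. ~M(v,v)))
Extract every quantifier outward, since the variables are now distinct and don't occur free across branches:
  forall p. exists y. exists q. exists z. forall v. (F(p) & ~M(q,y) & L(y) & (~F(z) | ~M(v,v)))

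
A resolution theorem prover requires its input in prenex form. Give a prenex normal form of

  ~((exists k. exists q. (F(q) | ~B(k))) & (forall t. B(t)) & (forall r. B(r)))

forall k. forall q. exists t. exists r. (~F(q) & B(k) | ~B(t) | ~B(r))

Move each ¬ inward, flipping quantifiers it crosses:
  (forall k. forall q. (~F(q) & B(k))) | (exists t. ~B(t)) | (exists r. ~B(r))
All bound variables are already distinct, so no renaming is needed.
Finally move all quantifiers to the prefix:
  forall k. forall q. exists t. exists r. (~F(q) & B(k) | ~B(t) | ~B(r))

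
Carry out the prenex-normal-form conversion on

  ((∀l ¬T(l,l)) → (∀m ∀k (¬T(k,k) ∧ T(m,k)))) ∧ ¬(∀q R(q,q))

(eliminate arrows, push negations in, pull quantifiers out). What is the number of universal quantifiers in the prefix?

2

Rewrite implications/biconditionals: A → B as ¬A ∨ B.
  (¬(∀l ¬T(l,l)) ∨ (∀m ∀k (¬T(k,k) ∧ T(m,k)))) ∧ ¬(∀q R(q,q))
Drive negations inward (¬∀x A ≡ ∃x ¬A, ¬∃x A ≡ ∀x ¬A, De Morgan for ∧/∨):
  ((∃l T(l,l)) ∨ (∀m ∀k (¬T(k,k) ∧ T(m,k)))) ∧ (∃q ¬R(q,q))
All bound variables are already distinct, so no renaming is needed.
Pull the quantifiers to the front (each side's bound variable is not free in the other side):
  ∃l ∀m ∀k ∃q ((T(l,l) ∨ ¬T(k,k) ∧ T(m,k)) ∧ ¬R(q,q))
The prefix is ∃l ∀m ∀k ∃q: 2 universal, 2 existential.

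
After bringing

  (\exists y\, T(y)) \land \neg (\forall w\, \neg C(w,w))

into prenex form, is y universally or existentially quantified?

Push ¬ through the quantifiers and connectives to reach negation normal form:
  (\exists y\, T(y)) \land (\exists w\, C(w,w))
Pull the quantifiers to the front (each side's bound variable is not free in the other side):
  \exists y\, \exists w\, (T(y) \land C(w,w))
The quantifier \exists y sits under an even number of negations, so it remains existential.

existential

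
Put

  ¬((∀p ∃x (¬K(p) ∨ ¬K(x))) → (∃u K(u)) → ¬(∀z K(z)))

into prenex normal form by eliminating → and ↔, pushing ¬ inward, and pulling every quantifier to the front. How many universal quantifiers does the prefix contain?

Eliminate → and ↔ using ¬ and ∨.
  ¬(¬(∀p ∃x (¬K(p) ∨ ¬K(x))) ∨ ¬(∃u K(u)) ∨ ¬(∀z K(z)))
Drive negations inward (¬∀x A ≡ ∃x ¬A, ¬∃x A ≡ ∀x ¬A, De Morgan for ∧/∨):
  (∀p ∃x (¬K(p) ∨ ¬K(x))) ∧ (∃u K(u)) ∧ (∀z K(z))
Pull the quantifiers to the front (each side's bound variable is not free in the other side):
  ∀p ∃x ∃u ∀z ((¬K(p) ∨ ¬K(x)) ∧ K(u) ∧ K(z))
The prefix is ∀p ∃x ∃u ∀z: 2 universal, 2 existential.

2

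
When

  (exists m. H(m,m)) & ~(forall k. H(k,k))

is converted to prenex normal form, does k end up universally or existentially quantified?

existential

Drive negations inward (¬∀x A ≡ ∃x ¬A, ¬∃x A ≡ ∀x ¬A, De Morgan for ∧/∨):
  (exists m. H(m,m)) & (exists k. ~H(k,k))
Finally move all quantifiers to the prefix:
  exists m. exists k. (H(m,m) & ~H(k,k))
The quantifier forall k sits under an odd number of negations, so it flips to exists k.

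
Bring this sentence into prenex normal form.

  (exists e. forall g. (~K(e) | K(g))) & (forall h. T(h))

exists e. forall g. forall h. ((~K(e) | K(g)) & T(h))

All bound variables are already distinct, so no renaming is needed.
Extract every quantifier outward, since the variables are now distinct and don't occur free across branches:
  exists e. forall g. forall h. ((~K(e) | K(g)) & T(h))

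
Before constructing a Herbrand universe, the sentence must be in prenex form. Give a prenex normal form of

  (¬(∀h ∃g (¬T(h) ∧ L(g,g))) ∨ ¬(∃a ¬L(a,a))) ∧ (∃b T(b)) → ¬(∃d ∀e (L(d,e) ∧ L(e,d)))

∀h ∃g ∃a ∀b ∀d ∃e (¬T(h) ∧ L(g,g) ∧ ¬L(a,a) ∨ ¬T(b) ∨ ¬L(d,e) ∨ ¬L(e,d))

Rewrite implications/biconditionals: A → B as ¬A ∨ B.
  ¬((¬(∀h ∃g (¬T(h) ∧ L(g,g))) ∨ ¬(∃a ¬L(a,a))) ∧ (∃b T(b))) ∨ ¬(∃d ∀e (L(d,e) ∧ L(e,d)))
Move each ¬ inward, flipping quantifiers it crosses:
  (∀h ∃g (¬T(h) ∧ L(g,g))) ∧ (∃a ¬L(a,a)) ∨ (∀b ¬T(b)) ∨ (∀d ∃e (¬L(d,e) ∨ ¬L(e,d)))
All bound variables are already distinct, so no renaming is needed.
Extract every quantifier outward, since the variables are now distinct and don't occur free across branches:
  ∀h ∃g ∃a ∀b ∀d ∃e (¬T(h) ∧ L(g,g) ∧ ¬L(a,a) ∨ ¬T(b) ∨ ¬L(d,e) ∨ ¬L(e,d))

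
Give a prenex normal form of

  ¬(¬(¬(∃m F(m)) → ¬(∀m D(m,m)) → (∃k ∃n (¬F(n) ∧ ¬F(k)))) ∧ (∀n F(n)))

∃m ∀z1 ∃k ∃n ∃v1 (F(m) ∨ D(z1,z1) ∨ ¬F(n) ∧ ¬F(k) ∨ ¬F(v1))

Rewrite implications/biconditionals: A → B as ¬A ∨ B.
  ¬(¬(¬¬(∃m F(m)) ∨ ¬¬(∀m D(m,m)) ∨ (∃k ∃n (¬F(n) ∧ ¬F(k)))) ∧ (∀n F(n)))
Move each ¬ inward, flipping quantifiers it crosses:
  (∃m F(m)) ∨ (∀m D(m,m)) ∨ (∃k ∃n (¬F(n) ∧ ¬F(k))) ∨ (∃n ¬F(n))
Give each quantifier a distinct variable: m↦z1, n↦v1.
  (∃m F(m)) ∨ (∀z1 D(z1,z1)) ∨ (∃k ∃n (¬F(n) ∧ ¬F(k))) ∨ (∃v1 ¬F(v1))
Pull the quantifiers to the front (each side's bound variable is not free in the other side):
  ∃m ∀z1 ∃k ∃n ∃v1 (F(m) ∨ D(z1,z1) ∨ ¬F(n) ∧ ¬F(k) ∨ ¬F(v1))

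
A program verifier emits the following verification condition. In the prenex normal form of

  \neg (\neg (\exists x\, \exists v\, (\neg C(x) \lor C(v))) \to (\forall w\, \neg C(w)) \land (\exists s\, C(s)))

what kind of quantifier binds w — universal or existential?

existential

First replace A → B with ¬A ∨ B.
  \neg (\neg \neg (\exists x\, \exists v\, (\neg C(x) \lor C(v))) \lor (\forall w\, \neg C(w)) \land (\exists s\, C(s)))
Move each ¬ inward, flipping quantifiers it crosses:
  (\forall x\, \forall v\, (C(x) \land \neg C(v))) \land ((\exists w\, C(w)) \lor (\forall s\, \neg C(s)))
Finally move all quantifiers to the prefix:
  \forall x\, \forall v\, \exists w\, \forall s\, (C(x) \land \neg C(v) \land (C(w) \lor \neg C(s)))
The quantifier \forall w sits under an odd number of negations (counting the antecedent side of each →), so it flips to \exists w.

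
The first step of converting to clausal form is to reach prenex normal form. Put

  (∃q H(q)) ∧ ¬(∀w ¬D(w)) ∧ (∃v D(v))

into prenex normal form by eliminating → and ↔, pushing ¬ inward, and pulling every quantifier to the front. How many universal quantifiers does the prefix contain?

Move each ¬ inward, flipping quantifiers it crosses:
  (∃q H(q)) ∧ (∃w D(w)) ∧ (∃v D(v))
All bound variables are already distinct, so no renaming is needed.
Finally move all quantifiers to the prefix:
  ∃q ∃w ∃v (H(q) ∧ D(w) ∧ D(v))
The prefix is ∃q ∃w ∃v: 0 universal, 3 existential.

0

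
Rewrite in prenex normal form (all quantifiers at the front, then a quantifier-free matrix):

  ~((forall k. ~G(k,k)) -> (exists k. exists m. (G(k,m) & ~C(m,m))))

forall k. forall c. forall m. (~G(k,k) & (~G(c,m) | C(m,m)))

Eliminate → and ↔ using ¬ and ∨.
  ~(~(forall k. ~G(k,k)) | (exists k. exists m. (G(k,m) & ~C(m,m))))
Push ¬ through the quantifiers and connectives to reach negation normal form:
  (forall k. ~G(k,k)) & (forall k. forall m. (~G(k,m) | C(m,m)))
Give each quantifier a distinct variable: k↦c.
  (forall k. ~G(k,k)) & (forall c. forall m. (~G(c,m) | C(m,m)))
Extract every quantifier outward, since the variables are now distinct and don't occur free across branches:
  forall k. forall c. forall m. (~G(k,k) & (~G(c,m) | C(m,m)))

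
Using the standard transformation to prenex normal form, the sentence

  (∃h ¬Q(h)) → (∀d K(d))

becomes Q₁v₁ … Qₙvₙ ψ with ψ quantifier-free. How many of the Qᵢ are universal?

Eliminate → and ↔ using ¬ and ∨.
  ¬(∃h ¬Q(h)) ∨ (∀d K(d))
Move each ¬ inward, flipping quantifiers it crosses:
  (∀h Q(h)) ∨ (∀d K(d))
Finally move all quantifiers to the prefix:
  ∀h ∀d (Q(h) ∨ K(d))
The prefix is ∀h ∀d: 2 universal, 0 existential.

2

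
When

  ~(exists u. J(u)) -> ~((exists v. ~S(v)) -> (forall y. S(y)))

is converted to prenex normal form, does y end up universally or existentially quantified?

existential

Rewrite implications/biconditionals: A → B as ¬A ∨ B.
  ~~(exists u. J(u)) | ~(~(exists v. ~S(v)) | (forall y. S(y)))
Push ¬ through the quantifiers and connectives to reach negation normal form:
  (exists u. J(u)) | (exists v. ~S(v)) & (exists y. ~S(y))
All bound variables are already distinct, so no renaming is needed.
Finally move all quantifiers to the prefix:
  exists u. exists v. exists y. (J(u) | ~S(v) & ~S(y))
The quantifier forall y sits under an odd number of negations (counting the antecedent side of each →), so it flips to exists y.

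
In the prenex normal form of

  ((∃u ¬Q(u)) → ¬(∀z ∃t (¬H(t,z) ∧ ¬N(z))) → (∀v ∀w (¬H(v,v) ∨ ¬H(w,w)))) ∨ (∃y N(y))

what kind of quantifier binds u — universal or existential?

First replace A → B with ¬A ∨ B.
  ¬(∃u ¬Q(u)) ∨ ¬¬(∀z ∃t (¬H(t,z) ∧ ¬N(z))) ∨ (∀v ∀w (¬H(v,v) ∨ ¬H(w,w))) ∨ (∃y N(y))
Push ¬ through the quantifiers and connectives to reach negation normal form:
  (∀u Q(u)) ∨ (∀z ∃t (¬H(t,z) ∧ ¬N(z))) ∨ (∀v ∀w (¬H(v,v) ∨ ¬H(w,w))) ∨ (∃y N(y))
All bound variables are already distinct, so no renaming is needed.
Finally move all quantifiers to the prefix:
  ∀u ∀z ∃t ∀v ∀w ∃y (Q(u) ∨ ¬H(t,z) ∧ ¬N(z) ∨ ¬H(v,v) ∨ ¬H(w,w) ∨ N(y))
The quantifier ∃u sits under an odd number of negations (counting the antecedent side of each →), so it flips to ∀u.

universal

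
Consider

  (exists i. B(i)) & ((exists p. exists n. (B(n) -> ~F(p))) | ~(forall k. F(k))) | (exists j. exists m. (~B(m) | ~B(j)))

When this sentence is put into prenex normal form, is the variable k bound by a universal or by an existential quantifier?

existential

Rewrite implications/biconditionals: A → B as ¬A ∨ B.
  (exists i. B(i)) & ((exists p. exists n. (~B(n) | ~F(p))) | ~(forall k. F(k))) | (exists j. exists m. (~B(m) | ~B(j)))
Push ¬ through the quantifiers and connectives to reach negation normal form:
  (exists i. B(i)) & ((exists p. exists n. (~B(n) | ~F(p))) | (exists k. ~F(k))) | (exists j. exists m. (~B(m) | ~B(j)))
All bound variables are already distinct, so no renaming is needed.
Pull the quantifiers to the front (each side's bound variable is not free in the other side):
  exists i. exists p. exists n. exists k. exists j. exists m. (B(i) & (~B(n) | ~F(p) | ~F(k)) | ~B(m) | ~B(j))
The quantifier forall k sits under an odd number of negations (counting the antecedent side of each →), so it flips to exists k.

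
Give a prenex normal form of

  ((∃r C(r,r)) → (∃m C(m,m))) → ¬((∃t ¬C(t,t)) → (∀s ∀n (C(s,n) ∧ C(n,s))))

First replace A → B with ¬A ∨ B.
  ¬(¬(∃r C(r,r)) ∨ (∃m C(m,m))) ∨ ¬(¬(∃t ¬C(t,t)) ∨ (∀s ∀n (C(s,n) ∧ C(n,s))))
Move each ¬ inward, flipping quantifiers it crosses:
  (∃r C(r,r)) ∧ (∀m ¬C(m,m)) ∨ (∃t ¬C(t,t)) ∧ (∃s ∃n (¬C(s,n) ∨ ¬C(n,s)))
Finally move all quantifiers to the prefix:
  ∃r ∀m ∃t ∃s ∃n (C(r,r) ∧ ¬C(m,m) ∨ ¬C(t,t) ∧ (¬C(s,n) ∨ ¬C(n,s)))

∃r ∀m ∃t ∃s ∃n (C(r,r) ∧ ¬C(m,m) ∨ ¬C(t,t) ∧ (¬C(s,n) ∨ ¬C(n,s)))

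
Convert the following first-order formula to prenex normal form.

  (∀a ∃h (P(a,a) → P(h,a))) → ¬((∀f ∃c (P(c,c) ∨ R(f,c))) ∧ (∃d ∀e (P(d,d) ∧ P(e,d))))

∃a ∀h ∃f ∀c ∀d ∃e (P(a,a) ∧ ¬P(h,a) ∨ ¬P(c,c) ∧ ¬R(f,c) ∨ ¬P(d,d) ∨ ¬P(e,d))

Rewrite implications/biconditionals: A → B as ¬A ∨ B.
  ¬(∀a ∃h (¬P(a,a) ∨ P(h,a))) ∨ ¬((∀f ∃c (P(c,c) ∨ R(f,c))) ∧ (∃d ∀e (P(d,d) ∧ P(e,d))))
Push ¬ through the quantifiers and connectives to reach negation normal form:
  (∃a ∀h (P(a,a) ∧ ¬P(h,a))) ∨ (∃f ∀c (¬P(c,c) ∧ ¬R(f,c))) ∨ (∀d ∃e (¬P(d,d) ∨ ¬P(e,d)))
Finally move all quantifiers to the prefix:
  ∃a ∀h ∃f ∀c ∀d ∃e (P(a,a) ∧ ¬P(h,a) ∨ ¬P(c,c) ∧ ¬R(f,c) ∨ ¬P(d,d) ∨ ¬P(e,d))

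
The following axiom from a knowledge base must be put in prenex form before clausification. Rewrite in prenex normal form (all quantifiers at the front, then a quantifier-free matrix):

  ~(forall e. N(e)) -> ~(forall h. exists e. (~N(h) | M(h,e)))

Rewrite implications/biconditionals: A → B as ¬A ∨ B.
  ~~(forall e. N(e)) | ~(forall h. exists e. (~N(h) | M(h,e)))
Move each ¬ inward, flipping quantifiers it crosses:
  (forall e. N(e)) | (exists h. forall e. (N(h) & ~M(h,e)))
Rename bound variables to avoid capture: e↦w1.
  (forall e. N(e)) | (exists h. forall w1. (N(h) & ~M(h,w1)))
Finally move all quantifiers to the prefix:
  forall e. exists h. forall w1. (N(e) | N(h) & ~M(h,w1))

forall e. exists h. forall w1. (N(e) | N(h) & ~M(h,w1))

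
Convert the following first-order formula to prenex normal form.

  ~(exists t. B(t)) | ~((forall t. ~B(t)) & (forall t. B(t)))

Move each ¬ inward, flipping quantifiers it crosses:
  (forall t. ~B(t)) | (exists t. B(t)) | (exists t. ~B(t))
Rename bound variables to avoid capture: t↦r, t↦c.
  (forall t. ~B(t)) | (exists r. B(r)) | (exists c. ~B(c))
Pull the quantifiers to the front (each side's bound variable is not free in the other side):
  forall t. exists r. exists c. (~B(t) | B(r) | ~B(c))

forall t. exists r. exists c. (~B(t) | B(r) | ~B(c))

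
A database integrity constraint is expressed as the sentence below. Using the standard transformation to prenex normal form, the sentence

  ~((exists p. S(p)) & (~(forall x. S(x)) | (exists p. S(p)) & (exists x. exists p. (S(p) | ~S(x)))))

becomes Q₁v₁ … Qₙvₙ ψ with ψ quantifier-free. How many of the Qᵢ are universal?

Drive negations inward (¬∀x A ≡ ∃x ¬A, ¬∃x A ≡ ∀x ¬A, De Morgan for ∧/∨):
  (forall p. ~S(p)) | (forall x. S(x)) & ((forall p. ~S(p)) | (forall x. forall p. (~S(p) & S(x))))
Give each quantifier a distinct variable: p↦v1, x↦c, p↦b.
  (forall p. ~S(p)) | (forall x. S(x)) & ((forall v1. ~S(v1)) | (forall c. forall b. (~S(b) & S(c))))
Pull the quantifiers to the front (each side's bound variable is not free in the other side):
  forall p. forall x. forall v1. forall c. forall b. (~S(p) | S(x) & (~S(v1) | ~S(b) & S(c)))
The prefix is forall p forall x forall v1 forall c forall b: 5 universal, 0 existential.

5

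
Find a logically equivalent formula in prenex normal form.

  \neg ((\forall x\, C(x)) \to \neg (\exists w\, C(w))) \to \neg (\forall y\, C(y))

\exists x\, \forall w\, \exists y\, (\neg C(x) \lor \neg C(w) \lor \neg C(y))

Rewrite implications/biconditionals: A → B as ¬A ∨ B.
  \neg \neg (\neg (\forall x\, C(x)) \lor \neg (\exists w\, C(w))) \lor \neg (\forall y\, C(y))
Drive negations inward (¬∀x A ≡ ∃x ¬A, ¬∃x A ≡ ∀x ¬A, De Morgan for ∧/∨):
  (\exists x\, \neg C(x)) \lor (\forall w\, \neg C(w)) \lor (\exists y\, \neg C(y))
All bound variables are already distinct, so no renaming is needed.
Finally move all quantifiers to the prefix:
  \exists x\, \forall w\, \exists y\, (\neg C(x) \lor \neg C(w) \lor \neg C(y))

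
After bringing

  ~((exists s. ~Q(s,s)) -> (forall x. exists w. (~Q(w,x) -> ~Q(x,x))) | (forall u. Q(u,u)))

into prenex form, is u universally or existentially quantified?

Rewrite implications/biconditionals: A → B as ¬A ∨ B.
  ~(~(exists s. ~Q(s,s)) | (forall x. exists w. (~~Q(w,x) | ~Q(x,x))) | (forall u. Q(u,u)))
Push ¬ through the quantifiers and connectives to reach negation normal form:
  (exists s. ~Q(s,s)) & (exists x. forall w. (~Q(w,x) & Q(x,x))) & (exists u. ~Q(u,u))
All bound variables are already distinct, so no renaming is needed.
Finally move all quantifiers to the prefix:
  exists s. exists x. forall w. exists u. (~Q(s,s) & ~Q(w,x) & Q(x,x) & ~Q(u,u))
The quantifier forall u sits under an odd number of negations (counting the antecedent side of each →), so it flips to exists u.

existential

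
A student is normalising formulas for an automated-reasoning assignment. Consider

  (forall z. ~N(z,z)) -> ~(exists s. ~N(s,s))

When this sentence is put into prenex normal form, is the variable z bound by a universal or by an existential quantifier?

Rewrite implications/biconditionals: A → B as ¬A ∨ B.
  ~(forall z. ~N(z,z)) | ~(exists s. ~N(s,s))
Drive negations inward (¬∀x A ≡ ∃x ¬A, ¬∃x A ≡ ∀x ¬A, De Morgan for ∧/∨):
  (exists z. N(z,z)) | (forall s. N(s,s))
All bound variables are already distinct, so no renaming is needed.
Finally move all quantifiers to the prefix:
  exists z. forall s. (N(z,z) | N(s,s))
The quantifier forall z sits under an odd number of negations (counting the antecedent side of each →), so it flips to exists z.

existential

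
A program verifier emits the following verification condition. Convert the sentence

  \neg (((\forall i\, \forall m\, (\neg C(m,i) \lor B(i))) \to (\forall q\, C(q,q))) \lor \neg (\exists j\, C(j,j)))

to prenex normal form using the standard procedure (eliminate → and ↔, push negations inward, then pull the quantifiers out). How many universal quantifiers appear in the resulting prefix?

First replace A → B with ¬A ∨ B.
  \neg (\neg (\forall i\, \forall m\, (\neg C(m,i) \lor B(i))) \lor (\forall q\, C(q,q)) \lor \neg (\exists j\, C(j,j)))
Push ¬ through the quantifiers and connectives to reach negation normal form:
  (\forall i\, \forall m\, (\neg C(m,i) \lor B(i))) \land (\exists q\, \neg C(q,q)) \land (\exists j\, C(j,j))
Extract every quantifier outward, since the variables are now distinct and don't occur free across branches:
  \forall i\, \forall m\, \exists q\, \exists j\, ((\neg C(m,i) \lor B(i)) \land \neg C(q,q) \land C(j,j))
The prefix is \forall i \forall m \exists q \exists j: 2 universal, 2 existential.

2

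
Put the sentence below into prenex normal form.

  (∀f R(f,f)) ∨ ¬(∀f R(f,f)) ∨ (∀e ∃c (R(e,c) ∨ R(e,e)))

∀f ∃z ∀e ∃c (R(f,f) ∨ ¬R(z,z) ∨ R(e,c) ∨ R(e,e))

Push ¬ through the quantifiers and connectives to reach negation normal form:
  (∀f R(f,f)) ∨ (∃f ¬R(f,f)) ∨ (∀e ∃c (R(e,c) ∨ R(e,e)))
Rename bound variables to avoid capture: f↦z.
  (∀f R(f,f)) ∨ (∃z ¬R(z,z)) ∨ (∀e ∃c (R(e,c) ∨ R(e,e)))
Extract every quantifier outward, since the variables are now distinct and don't occur free across branches:
  ∀f ∃z ∀e ∃c (R(f,f) ∨ ¬R(z,z) ∨ R(e,c) ∨ R(e,e))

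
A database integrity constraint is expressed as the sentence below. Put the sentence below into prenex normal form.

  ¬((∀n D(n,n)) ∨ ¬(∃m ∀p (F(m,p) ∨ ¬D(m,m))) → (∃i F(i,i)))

∀n ∀m ∃p ∀i ((D(n,n) ∨ ¬F(m,p) ∧ D(m,m)) ∧ ¬F(i,i))

Rewrite implications/biconditionals: A → B as ¬A ∨ B.
  ¬(¬((∀n D(n,n)) ∨ ¬(∃m ∀p (F(m,p) ∨ ¬D(m,m)))) ∨ (∃i F(i,i)))
Push ¬ through the quantifiers and connectives to reach negation normal form:
  ((∀n D(n,n)) ∨ (∀m ∃p (¬F(m,p) ∧ D(m,m)))) ∧ (∀i ¬F(i,i))
All bound variables are already distinct, so no renaming is needed.
Pull the quantifiers to the front (each side's bound variable is not free in the other side):
  ∀n ∀m ∃p ∀i ((D(n,n) ∨ ¬F(m,p) ∧ D(m,m)) ∧ ¬F(i,i))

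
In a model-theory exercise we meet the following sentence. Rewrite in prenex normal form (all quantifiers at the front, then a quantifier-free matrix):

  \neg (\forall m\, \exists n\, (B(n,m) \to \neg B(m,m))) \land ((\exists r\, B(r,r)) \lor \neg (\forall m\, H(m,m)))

\exists m\, \forall n\, \exists r\, \exists a\, (B(n,m) \land B(m,m) \land (B(r,r) \lor \neg H(a,a)))

Rewrite implications/biconditionals: A → B as ¬A ∨ B.
  \neg (\forall m\, \exists n\, (\neg B(n,m) \lor \neg B(m,m))) \land ((\exists r\, B(r,r)) \lor \neg (\forall m\, H(m,m)))
Push ¬ through the quantifiers and connectives to reach negation normal form:
  (\exists m\, \forall n\, (B(n,m) \land B(m,m))) \land ((\exists r\, B(r,r)) \lor (\exists m\, \neg H(m,m)))
Rename bound variables to avoid capture: m↦a.
  (\exists m\, \forall n\, (B(n,m) \land B(m,m))) \land ((\exists r\, B(r,r)) \lor (\exists a\, \neg H(a,a)))
Pull the quantifiers to the front (each side's bound variable is not free in the other side):
  \exists m\, \forall n\, \exists r\, \exists a\, (B(n,m) \land B(m,m) \land (B(r,r) \lor \neg H(a,a)))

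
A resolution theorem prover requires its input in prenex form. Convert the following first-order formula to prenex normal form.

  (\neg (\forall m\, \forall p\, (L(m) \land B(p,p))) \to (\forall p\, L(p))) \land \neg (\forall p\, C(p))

Rewrite implications/biconditionals: A → B as ¬A ∨ B.
  (\neg \neg (\forall m\, \forall p\, (L(m) \land B(p,p))) \lor (\forall p\, L(p))) \land \neg (\forall p\, C(p))
Move each ¬ inward, flipping quantifiers it crosses:
  ((\forall m\, \forall p\, (L(m) \land B(p,p))) \lor (\forall p\, L(p))) \land (\exists p\, \neg C(p))
Rename bound variables to avoid capture: p↦y1, p↦u.
  ((\forall m\, \forall p\, (L(m) \land B(p,p))) \lor (\forall y1\, L(y1))) \land (\exists u\, \neg C(u))
Extract every quantifier outward, since the variables are now distinct and don't occur free across branches:
  \forall m\, \forall p\, \forall y1\, \exists u\, ((L(m) \land B(p,p) \lor L(y1)) \land \neg C(u))

\forall m\, \forall p\, \forall y1\, \exists u\, ((L(m) \land B(p,p) \lor L(y1)) \land \neg C(u))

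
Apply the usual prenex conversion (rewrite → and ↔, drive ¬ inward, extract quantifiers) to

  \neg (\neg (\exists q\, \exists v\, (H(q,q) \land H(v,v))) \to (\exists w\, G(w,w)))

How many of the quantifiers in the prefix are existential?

0

First replace A → B with ¬A ∨ B.
  \neg (\neg \neg (\exists q\, \exists v\, (H(q,q) \land H(v,v))) \lor (\exists w\, G(w,w)))
Drive negations inward (¬∀x A ≡ ∃x ¬A, ¬∃x A ≡ ∀x ¬A, De Morgan for ∧/∨):
  (\forall q\, \forall v\, (\neg H(q,q) \lor \neg H(v,v))) \land (\forall w\, \neg G(w,w))
All bound variables are already distinct, so no renaming is needed.
Extract every quantifier outward, since the variables are now distinct and don't occur free across branches:
  \forall q\, \forall v\, \forall w\, ((\neg H(q,q) \lor \neg H(v,v)) \land \neg G(w,w))
The prefix is \forall q \forall v \forall w: 3 universal, 0 existential.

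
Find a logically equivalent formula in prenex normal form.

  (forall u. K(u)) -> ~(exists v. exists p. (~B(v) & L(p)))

First replace A → B with ¬A ∨ B.
  ~(forall u. K(u)) | ~(exists v. exists p. (~B(v) & L(p)))
Move each ¬ inward, flipping quantifiers it crosses:
  (exists u. ~K(u)) | (forall v. forall p. (B(v) | ~L(p)))
All bound variables are already distinct, so no renaming is needed.
Pull the quantifiers to the front (each side's bound variable is not free in the other side):
  exists u. forall v. forall p. (~K(u) | B(v) | ~L(p))

exists u. forall v. forall p. (~K(u) | B(v) | ~L(p))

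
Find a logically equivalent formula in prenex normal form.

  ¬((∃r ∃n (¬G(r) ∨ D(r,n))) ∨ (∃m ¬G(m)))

∀r ∀n ∀m (G(r) ∧ ¬D(r,n) ∧ G(m))

Push ¬ through the quantifiers and connectives to reach negation normal form:
  (∀r ∀n (G(r) ∧ ¬D(r,n))) ∧ (∀m G(m))
Pull the quantifiers to the front (each side's bound variable is not free in the other side):
  ∀r ∀n ∀m (G(r) ∧ ¬D(r,n) ∧ G(m))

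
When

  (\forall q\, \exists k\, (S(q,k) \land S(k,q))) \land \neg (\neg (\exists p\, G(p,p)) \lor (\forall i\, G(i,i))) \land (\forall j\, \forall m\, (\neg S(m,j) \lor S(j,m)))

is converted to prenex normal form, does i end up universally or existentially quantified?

existential

Drive negations inward (¬∀x A ≡ ∃x ¬A, ¬∃x A ≡ ∀x ¬A, De Morgan for ∧/∨):
  (\forall q\, \exists k\, (S(q,k) \land S(k,q))) \land (\exists p\, G(p,p)) \land (\exists i\, \neg G(i,i)) \land (\forall j\, \forall m\, (\neg S(m,j) \lor S(j,m)))
All bound variables are already distinct, so no renaming is needed.
Finally move all quantifiers to the prefix:
  \forall q\, \exists k\, \exists p\, \exists i\, \forall j\, \forall m\, (S(q,k) \land S(k,q) \land G(p,p) \land \neg G(i,i) \land (\neg S(m,j) \lor S(j,m)))
The quantifier \forall i sits under an odd number of negations, so it flips to \exists i.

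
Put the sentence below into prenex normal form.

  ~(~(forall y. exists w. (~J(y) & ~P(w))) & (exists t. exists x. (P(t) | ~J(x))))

Push ¬ through the quantifiers and connectives to reach negation normal form:
  (forall y. exists w. (~J(y) & ~P(w))) | (forall t. forall x. (~P(t) & J(x)))
All bound variables are already distinct, so no renaming is needed.
Pull the quantifiers to the front (each side's bound variable is not free in the other side):
  forall y. exists w. forall t. forall x. (~J(y) & ~P(w) | ~P(t) & J(x))

forall y. exists w. forall t. forall x. (~J(y) & ~P(w) | ~P(t) & J(x))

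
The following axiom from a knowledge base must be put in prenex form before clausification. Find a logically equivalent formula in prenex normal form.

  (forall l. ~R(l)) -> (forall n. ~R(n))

exists l. forall n. (R(l) | ~R(n))

Rewrite implications/biconditionals: A → B as ¬A ∨ B.
  ~(forall l. ~R(l)) | (forall n. ~R(n))
Push ¬ through the quantifiers and connectives to reach negation normal form:
  (exists l. R(l)) | (forall n. ~R(n))
Extract every quantifier outward, since the variables are now distinct and don't occur free across branches:
  exists l. forall n. (R(l) | ~R(n))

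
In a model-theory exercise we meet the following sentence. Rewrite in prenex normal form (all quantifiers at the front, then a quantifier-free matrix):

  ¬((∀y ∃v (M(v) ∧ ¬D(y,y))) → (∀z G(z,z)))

∀y ∃v ∃z (M(v) ∧ ¬D(y,y) ∧ ¬G(z,z))

Eliminate → and ↔ using ¬ and ∨.
  ¬(¬(∀y ∃v (M(v) ∧ ¬D(y,y))) ∨ (∀z G(z,z)))
Drive negations inward (¬∀x A ≡ ∃x ¬A, ¬∃x A ≡ ∀x ¬A, De Morgan for ∧/∨):
  (∀y ∃v (M(v) ∧ ¬D(y,y))) ∧ (∃z ¬G(z,z))
All bound variables are already distinct, so no renaming is needed.
Extract every quantifier outward, since the variables are now distinct and don't occur free across branches:
  ∀y ∃v ∃z (M(v) ∧ ¬D(y,y) ∧ ¬G(z,z))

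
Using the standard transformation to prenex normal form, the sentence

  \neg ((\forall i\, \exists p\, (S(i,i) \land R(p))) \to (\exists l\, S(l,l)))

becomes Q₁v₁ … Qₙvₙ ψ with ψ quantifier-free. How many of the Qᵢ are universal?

2

Rewrite implications/biconditionals: A → B as ¬A ∨ B.
  \neg (\neg (\forall i\, \exists p\, (S(i,i) \land R(p))) \lor (\exists l\, S(l,l)))
Move each ¬ inward, flipping quantifiers it crosses:
  (\forall i\, \exists p\, (S(i,i) \land R(p))) \land (\forall l\, \neg S(l,l))
All bound variables are already distinct, so no renaming is needed.
Finally move all quantifiers to the prefix:
  \forall i\, \exists p\, \forall l\, (S(i,i) \land R(p) \land \neg S(l,l))
The prefix is \forall i \exists p \forall l: 2 universal, 1 existential.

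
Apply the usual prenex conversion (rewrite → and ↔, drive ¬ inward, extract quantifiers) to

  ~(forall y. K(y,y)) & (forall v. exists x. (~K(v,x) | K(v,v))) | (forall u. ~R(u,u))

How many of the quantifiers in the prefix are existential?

Push ¬ through the quantifiers and connectives to reach negation normal form:
  (exists y. ~K(y,y)) & (forall v. exists x. (~K(v,x) | K(v,v))) | (forall u. ~R(u,u))
All bound variables are already distinct, so no renaming is needed.
Pull the quantifiers to the front (each side's bound variable is not free in the other side):
  exists y. forall v. exists x. forall u. (~K(y,y) & (~K(v,x) | K(v,v)) | ~R(u,u))
The prefix is exists y forall v exists x forall u: 2 universal, 2 existential.

2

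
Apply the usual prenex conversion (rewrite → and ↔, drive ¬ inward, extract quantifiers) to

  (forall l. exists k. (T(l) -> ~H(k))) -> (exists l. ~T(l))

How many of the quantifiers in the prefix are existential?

Rewrite implications/biconditionals: A → B as ¬A ∨ B.
  ~(forall l. exists k. (~T(l) | ~H(k))) | (exists l. ~T(l))
Move each ¬ inward, flipping quantifiers it crosses:
  (exists l. forall k. (T(l) & H(k))) | (exists l. ~T(l))
Rename bound variables to avoid capture: l↦c.
  (exists l. forall k. (T(l) & H(k))) | (exists c. ~T(c))
Extract every quantifier outward, since the variables are now distinct and don't occur free across branches:
  exists l. forall k. exists c. (T(l) & H(k) | ~T(c))
The prefix is exists l forall k exists c: 1 universal, 2 existential.

2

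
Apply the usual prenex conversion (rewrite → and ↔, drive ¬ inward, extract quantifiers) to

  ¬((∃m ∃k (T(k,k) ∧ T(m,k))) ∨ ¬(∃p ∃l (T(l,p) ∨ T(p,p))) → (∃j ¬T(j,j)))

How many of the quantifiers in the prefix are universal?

Eliminate → and ↔ using ¬ and ∨.
  ¬(¬((∃m ∃k (T(k,k) ∧ T(m,k))) ∨ ¬(∃p ∃l (T(l,p) ∨ T(p,p)))) ∨ (∃j ¬T(j,j)))
Move each ¬ inward, flipping quantifiers it crosses:
  ((∃m ∃k (T(k,k) ∧ T(m,k))) ∨ (∀p ∀l (¬T(l,p) ∧ ¬T(p,p)))) ∧ (∀j T(j,j))
All bound variables are already distinct, so no renaming is needed.
Extract every quantifier outward, since the variables are now distinct and don't occur free across branches:
  ∃m ∃k ∀p ∀l ∀j ((T(k,k) ∧ T(m,k) ∨ ¬T(l,p) ∧ ¬T(p,p)) ∧ T(j,j))
The prefix is ∃m ∃k ∀p ∀l ∀j: 3 universal, 2 existential.

3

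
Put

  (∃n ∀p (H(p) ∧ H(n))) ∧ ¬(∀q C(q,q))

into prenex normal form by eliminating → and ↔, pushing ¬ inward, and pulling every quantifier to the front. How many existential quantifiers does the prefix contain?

2

Push ¬ through the quantifiers and connectives to reach negation normal form:
  (∃n ∀p (H(p) ∧ H(n))) ∧ (∃q ¬C(q,q))
All bound variables are already distinct, so no renaming is needed.
Pull the quantifiers to the front (each side's bound variable is not free in the other side):
  ∃n ∀p ∃q (H(p) ∧ H(n) ∧ ¬C(q,q))
The prefix is ∃n ∀p ∃q: 1 universal, 2 existential.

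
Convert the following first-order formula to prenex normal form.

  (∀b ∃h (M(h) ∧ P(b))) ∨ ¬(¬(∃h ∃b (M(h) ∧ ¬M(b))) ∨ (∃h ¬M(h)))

∀b ∃h ∃w ∃c ∀u (M(h) ∧ P(b) ∨ M(w) ∧ ¬M(c) ∧ M(u))

Push ¬ through the quantifiers and connectives to reach negation normal form:
  (∀b ∃h (M(h) ∧ P(b))) ∨ (∃h ∃b (M(h) ∧ ¬M(b))) ∧ (∀h M(h))
Give each quantifier a distinct variable: h↦w, b↦c, h↦u.
  (∀b ∃h (M(h) ∧ P(b))) ∨ (∃w ∃c (M(w) ∧ ¬M(c))) ∧ (∀u M(u))
Extract every quantifier outward, since the variables are now distinct and don't occur free across branches:
  ∀b ∃h ∃w ∃c ∀u (M(h) ∧ P(b) ∨ M(w) ∧ ¬M(c) ∧ M(u))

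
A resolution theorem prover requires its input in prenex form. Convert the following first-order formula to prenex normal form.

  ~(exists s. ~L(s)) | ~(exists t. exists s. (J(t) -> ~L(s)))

forall s. forall t. forall b. (L(s) | J(t) & L(b))

Rewrite implications/biconditionals: A → B as ¬A ∨ B.
  ~(exists s. ~L(s)) | ~(exists t. exists s. (~J(t) | ~L(s)))
Move each ¬ inward, flipping quantifiers it crosses:
  (forall s. L(s)) | (forall t. forall s. (J(t) & L(s)))
Rename bound variables to avoid capture: s↦b.
  (forall s. L(s)) | (forall t. forall b. (J(t) & L(b)))
Pull the quantifiers to the front (each side's bound variable is not free in the other side):
  forall s. forall t. forall b. (L(s) | J(t) & L(b))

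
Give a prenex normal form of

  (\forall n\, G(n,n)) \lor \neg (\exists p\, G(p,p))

\forall n\, \forall p\, (G(n,n) \lor \neg G(p,p))

Move each ¬ inward, flipping quantifiers it crosses:
  (\forall n\, G(n,n)) \lor (\forall p\, \neg G(p,p))
Extract every quantifier outward, since the variables are now distinct and don't occur free across branches:
  \forall n\, \forall p\, (G(n,n) \lor \neg G(p,p))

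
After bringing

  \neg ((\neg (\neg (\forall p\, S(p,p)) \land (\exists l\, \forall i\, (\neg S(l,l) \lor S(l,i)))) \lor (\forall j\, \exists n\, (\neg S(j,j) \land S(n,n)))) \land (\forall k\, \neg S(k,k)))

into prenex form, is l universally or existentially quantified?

existential

Drive negations inward (¬∀x A ≡ ∃x ¬A, ¬∃x A ≡ ∀x ¬A, De Morgan for ∧/∨):
  (\exists p\, \neg S(p,p)) \land (\exists l\, \forall i\, (\neg S(l,l) \lor S(l,i))) \land (\exists j\, \forall n\, (S(j,j) \lor \neg S(n,n))) \lor (\exists k\, S(k,k))
All bound variables are already distinct, so no renaming is needed.
Extract every quantifier outward, since the variables are now distinct and don't occur free across branches:
  \exists p\, \exists l\, \forall i\, \exists j\, \forall n\, \exists k\, (\neg S(p,p) \land (\neg S(l,l) \lor S(l,i)) \land (S(j,j) \lor \neg S(n,n)) \lor S(k,k))
The quantifier \exists l sits under an even number of negations, so it remains existential.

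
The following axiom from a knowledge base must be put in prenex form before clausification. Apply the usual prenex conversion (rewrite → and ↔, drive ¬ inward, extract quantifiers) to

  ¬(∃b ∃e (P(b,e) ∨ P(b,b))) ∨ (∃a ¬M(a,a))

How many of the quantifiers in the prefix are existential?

1

Move each ¬ inward, flipping quantifiers it crosses:
  (∀b ∀e (¬P(b,e) ∧ ¬P(b,b))) ∨ (∃a ¬M(a,a))
All bound variables are already distinct, so no renaming is needed.
Finally move all quantifiers to the prefix:
  ∀b ∀e ∃a (¬P(b,e) ∧ ¬P(b,b) ∨ ¬M(a,a))
The prefix is ∀b ∀e ∃a: 2 universal, 1 existential.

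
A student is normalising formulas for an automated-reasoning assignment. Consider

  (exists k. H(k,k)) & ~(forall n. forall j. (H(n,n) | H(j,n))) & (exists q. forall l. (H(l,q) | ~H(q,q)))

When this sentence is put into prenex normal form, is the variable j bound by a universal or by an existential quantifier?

existential

Drive negations inward (¬∀x A ≡ ∃x ¬A, ¬∃x A ≡ ∀x ¬A, De Morgan for ∧/∨):
  (exists k. H(k,k)) & (exists n. exists j. (~H(n,n) & ~H(j,n))) & (exists q. forall l. (H(l,q) | ~H(q,q)))
All bound variables are already distinct, so no renaming is needed.
Pull the quantifiers to the front (each side's bound variable is not free in the other side):
  exists k. exists n. exists j. exists q. forall l. (H(k,k) & ~H(n,n) & ~H(j,n) & (H(l,q) | ~H(q,q)))
The quantifier forall j sits under an odd number of negations, so it flips to exists j.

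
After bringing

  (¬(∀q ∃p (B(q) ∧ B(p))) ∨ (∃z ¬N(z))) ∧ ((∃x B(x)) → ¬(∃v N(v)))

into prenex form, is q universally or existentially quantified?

existential

Rewrite implications/biconditionals: A → B as ¬A ∨ B.
  (¬(∀q ∃p (B(q) ∧ B(p))) ∨ (∃z ¬N(z))) ∧ (¬(∃x B(x)) ∨ ¬(∃v N(v)))
Move each ¬ inward, flipping quantifiers it crosses:
  ((∃q ∀p (¬B(q) ∨ ¬B(p))) ∨ (∃z ¬N(z))) ∧ ((∀x ¬B(x)) ∨ (∀v ¬N(v)))
All bound variables are already distinct, so no renaming is needed.
Finally move all quantifiers to the prefix:
  ∃q ∀p ∃z ∀x ∀v ((¬B(q) ∨ ¬B(p) ∨ ¬N(z)) ∧ (¬B(x) ∨ ¬N(v)))
The quantifier ∀q sits under an odd number of negations (counting the antecedent side of each →), so it flips to ∃q.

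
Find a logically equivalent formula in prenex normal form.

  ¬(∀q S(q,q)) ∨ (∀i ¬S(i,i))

∃q ∀i (¬S(q,q) ∨ ¬S(i,i))

Drive negations inward (¬∀x A ≡ ∃x ¬A, ¬∃x A ≡ ∀x ¬A, De Morgan for ∧/∨):
  (∃q ¬S(q,q)) ∨ (∀i ¬S(i,i))
Extract every quantifier outward, since the variables are now distinct and don't occur free across branches:
  ∃q ∀i (¬S(q,q) ∨ ¬S(i,i))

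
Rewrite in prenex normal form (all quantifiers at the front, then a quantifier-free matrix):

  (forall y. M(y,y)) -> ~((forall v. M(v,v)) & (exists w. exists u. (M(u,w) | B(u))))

Rewrite implications/biconditionals: A → B as ¬A ∨ B.
  ~(forall y. M(y,y)) | ~((forall v. M(v,v)) & (exists w. exists u. (M(u,w) | B(u))))
Push ¬ through the quantifiers and connectives to reach negation normal form:
  (exists y. ~M(y,y)) | (exists v. ~M(v,v)) | (forall w. forall u. (~M(u,w) & ~B(u)))
Pull the quantifiers to the front (each side's bound variable is not free in the other side):
  exists y. exists v. forall w. forall u. (~M(y,y) | ~M(v,v) | ~M(u,w) & ~B(u))

exists y. exists v. forall w. forall u. (~M(y,y) | ~M(v,v) | ~M(u,w) & ~B(u))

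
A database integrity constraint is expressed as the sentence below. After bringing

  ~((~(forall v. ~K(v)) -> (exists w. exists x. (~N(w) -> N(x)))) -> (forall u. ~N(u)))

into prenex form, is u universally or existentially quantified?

existential

Rewrite implications/biconditionals: A → B as ¬A ∨ B.
  ~(~(~~(forall v. ~K(v)) | (exists w. exists x. (~~N(w) | N(x)))) | (forall u. ~N(u)))
Move each ¬ inward, flipping quantifiers it crosses:
  ((forall v. ~K(v)) | (exists w. exists x. (N(w) | N(x)))) & (exists u. N(u))
All bound variables are already distinct, so no renaming is needed.
Finally move all quantifiers to the prefix:
  forall v. exists w. exists x. exists u. ((~K(v) | N(w) | N(x)) & N(u))
The quantifier forall u sits under an odd number of negations (counting the antecedent side of each →), so it flips to exists u.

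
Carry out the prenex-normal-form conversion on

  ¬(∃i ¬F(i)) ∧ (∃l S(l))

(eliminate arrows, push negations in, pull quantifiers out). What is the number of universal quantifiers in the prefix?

1

Push ¬ through the quantifiers and connectives to reach negation normal form:
  (∀i F(i)) ∧ (∃l S(l))
Pull the quantifiers to the front (each side's bound variable is not free in the other side):
  ∀i ∃l (F(i) ∧ S(l))
The prefix is ∀i ∃l: 1 universal, 1 existential.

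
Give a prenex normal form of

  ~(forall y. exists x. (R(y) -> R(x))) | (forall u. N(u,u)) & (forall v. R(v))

exists y. forall x. forall u. forall v. (R(y) & ~R(x) | N(u,u) & R(v))

Rewrite implications/biconditionals: A → B as ¬A ∨ B.
  ~(forall y. exists x. (~R(y) | R(x))) | (forall u. N(u,u)) & (forall v. R(v))
Push ¬ through the quantifiers and connectives to reach negation normal form:
  (exists y. forall x. (R(y) & ~R(x))) | (forall u. N(u,u)) & (forall v. R(v))
Finally move all quantifiers to the prefix:
  exists y. forall x. forall u. forall v. (R(y) & ~R(x) | N(u,u) & R(v))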